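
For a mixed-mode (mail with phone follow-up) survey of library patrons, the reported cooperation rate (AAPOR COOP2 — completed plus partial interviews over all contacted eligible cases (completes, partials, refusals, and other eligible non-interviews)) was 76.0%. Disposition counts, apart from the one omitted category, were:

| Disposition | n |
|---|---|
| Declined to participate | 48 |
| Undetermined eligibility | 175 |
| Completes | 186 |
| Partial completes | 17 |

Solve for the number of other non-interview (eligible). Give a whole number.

16

Top → 186 + 17 = 203
COOP2 = 203 / D = 0.760
D = 203 / 0.760 = 267.1
Other denominator terms total 251
other non-interview (eligible) = 267.1 − 251 ≈ 16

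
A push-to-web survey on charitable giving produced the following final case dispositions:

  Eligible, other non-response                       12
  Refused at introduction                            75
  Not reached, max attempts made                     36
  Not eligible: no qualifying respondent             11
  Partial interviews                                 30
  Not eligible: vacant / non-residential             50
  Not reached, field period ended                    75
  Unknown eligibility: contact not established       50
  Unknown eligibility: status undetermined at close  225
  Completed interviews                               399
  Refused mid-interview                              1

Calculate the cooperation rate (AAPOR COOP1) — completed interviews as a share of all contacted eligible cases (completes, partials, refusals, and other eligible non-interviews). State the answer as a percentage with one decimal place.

Refusal or break-off = 75 + 1 = 76
No answer / not reached = 75 + 36 = 111
Eligibility not determined = 50 + 225 = 275
Out of scope = 11 + 50 = 61
Top: 399
Denom: 399 + 30 + 76 + 12 = 517
COOP1 = 399 / 517 = 0.7718

77.2%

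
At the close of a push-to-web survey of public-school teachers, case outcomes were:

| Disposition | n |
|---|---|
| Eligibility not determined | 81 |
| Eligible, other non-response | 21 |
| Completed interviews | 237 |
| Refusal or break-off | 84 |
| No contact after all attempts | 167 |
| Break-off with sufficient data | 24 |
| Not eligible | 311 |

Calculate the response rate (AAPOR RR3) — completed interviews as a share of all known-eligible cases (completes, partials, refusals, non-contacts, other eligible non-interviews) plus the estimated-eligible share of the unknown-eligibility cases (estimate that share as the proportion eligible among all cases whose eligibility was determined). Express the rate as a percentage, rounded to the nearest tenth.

40.6%

Numerator = 237
Eligible (known) = 237 + 24 + 84 + 167 + 21 = 533
e = 533 / (533 + 311) = 533 / 844 = 0.6315
Estimated eligible among unknowns = 0.6315 × 81 = 51.15
Denominator = 533 + 51.15 = 584.15
RR3 = 237 / 584.15 = 0.4057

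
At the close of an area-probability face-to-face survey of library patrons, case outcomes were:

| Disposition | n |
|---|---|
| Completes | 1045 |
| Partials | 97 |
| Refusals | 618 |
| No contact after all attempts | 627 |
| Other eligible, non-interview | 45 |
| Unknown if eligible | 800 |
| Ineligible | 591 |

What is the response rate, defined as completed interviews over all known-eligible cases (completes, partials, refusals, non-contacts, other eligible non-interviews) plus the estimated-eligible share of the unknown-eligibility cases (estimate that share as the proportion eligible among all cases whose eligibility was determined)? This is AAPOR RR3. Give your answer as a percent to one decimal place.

Top → 1045
Determined eligible → 1045 + 97 + 618 + 627 + 45 = 2432
e = 2432 / (2432 + 591) = 2432 / 3023 = 0.8045
e × U → 0.8045 × 800 = 643.60
Denominator → 2432 + 643.60 = 3075.60
RR3 = 1045 / 3075.60 = 0.3398

34.0%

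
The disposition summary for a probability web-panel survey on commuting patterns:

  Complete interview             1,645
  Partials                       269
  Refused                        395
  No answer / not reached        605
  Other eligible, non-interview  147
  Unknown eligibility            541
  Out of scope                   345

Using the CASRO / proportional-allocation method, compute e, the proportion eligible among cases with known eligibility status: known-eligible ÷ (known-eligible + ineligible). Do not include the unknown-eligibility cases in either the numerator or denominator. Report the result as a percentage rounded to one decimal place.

89.9%

Eligible (known) → 1645 + 269 + 395 + 605 + 147 = 3061
e = 3061 / (3061 + 345) = 3061 / 3406 = 0.8987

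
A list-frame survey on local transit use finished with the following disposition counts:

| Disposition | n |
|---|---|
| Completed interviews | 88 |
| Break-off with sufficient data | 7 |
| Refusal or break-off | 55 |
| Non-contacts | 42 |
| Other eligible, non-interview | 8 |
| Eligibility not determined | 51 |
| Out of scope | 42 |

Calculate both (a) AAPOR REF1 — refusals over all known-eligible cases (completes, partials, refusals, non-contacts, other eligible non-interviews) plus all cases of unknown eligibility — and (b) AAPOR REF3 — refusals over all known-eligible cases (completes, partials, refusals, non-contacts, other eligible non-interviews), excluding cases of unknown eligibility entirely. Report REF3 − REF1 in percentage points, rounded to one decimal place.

5.6

Numerator = 55
Denominator = 88 + 7 + 55 + 42 + 8 + 51 = 251
REF1 = 55 / 251 = 0.2191
Denominator = 88 + 7 + 55 + 42 + 8 = 200
REF3 = 55 / 200 = 0.2750
Difference = 27.50 − 21.91 = 5.59 percentage points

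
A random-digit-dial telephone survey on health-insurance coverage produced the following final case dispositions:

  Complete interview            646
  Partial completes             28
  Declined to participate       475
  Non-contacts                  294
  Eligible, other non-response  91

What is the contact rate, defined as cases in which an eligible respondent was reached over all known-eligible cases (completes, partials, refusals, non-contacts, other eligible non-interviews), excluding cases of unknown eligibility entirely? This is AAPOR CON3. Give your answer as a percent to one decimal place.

Numerator → 646 + 28 + 475 + 91 = 1240
Denominator → 646 + 28 + 475 + 294 + 91 = 1534
CON3 = 1240 / 1534 = 0.8083

80.8%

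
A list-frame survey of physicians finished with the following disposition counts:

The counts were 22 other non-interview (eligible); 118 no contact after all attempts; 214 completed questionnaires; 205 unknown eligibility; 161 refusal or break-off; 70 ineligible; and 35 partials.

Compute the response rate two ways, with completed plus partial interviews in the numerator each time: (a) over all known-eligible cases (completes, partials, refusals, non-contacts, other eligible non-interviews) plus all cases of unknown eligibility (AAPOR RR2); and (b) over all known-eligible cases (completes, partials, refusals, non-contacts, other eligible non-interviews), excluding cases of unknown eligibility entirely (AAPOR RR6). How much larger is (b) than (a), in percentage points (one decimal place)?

12.3

Num = 214 + 35 = 249
Base = 214 + 35 + 161 + 118 + 22 + 205 = 755
RR2 = 249 / 755 = 0.3298
Base = 214 + 35 + 161 + 118 + 22 = 550
RR6 = 249 / 550 = 0.4527
Difference = 45.27 − 32.98 = 12.29 percentage points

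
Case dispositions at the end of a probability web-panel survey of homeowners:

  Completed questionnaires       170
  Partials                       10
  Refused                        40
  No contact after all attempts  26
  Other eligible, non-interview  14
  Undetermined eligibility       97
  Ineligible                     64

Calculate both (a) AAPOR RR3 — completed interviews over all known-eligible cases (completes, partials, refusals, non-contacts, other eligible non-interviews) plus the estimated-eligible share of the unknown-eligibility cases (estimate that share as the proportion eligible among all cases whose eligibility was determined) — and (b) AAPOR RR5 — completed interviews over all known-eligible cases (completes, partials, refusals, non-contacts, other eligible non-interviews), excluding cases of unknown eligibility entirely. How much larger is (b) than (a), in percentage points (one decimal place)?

Num: 170
Eligible (known): 170 + 10 + 40 + 26 + 14 = 260
e = 260 / (260 + 64) = 260 / 324 = 0.8025
Eligible share of unknowns: 0.8025 × 97 = 77.84
Base: 260 + 77.84 = 337.84
RR3 = 170 / 337.84 = 0.5032
Base: 170 + 10 + 40 + 26 + 14 = 260
RR5 = 170 / 260 = 0.6538
Difference = 65.38 − 50.32 = 15.06 percentage points

15.1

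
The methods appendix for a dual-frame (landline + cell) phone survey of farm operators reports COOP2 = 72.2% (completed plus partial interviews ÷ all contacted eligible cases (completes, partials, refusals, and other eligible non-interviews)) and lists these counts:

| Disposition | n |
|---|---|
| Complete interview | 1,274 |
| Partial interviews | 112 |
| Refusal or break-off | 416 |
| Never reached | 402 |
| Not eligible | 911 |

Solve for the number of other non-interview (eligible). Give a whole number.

118

Top: 1274 + 112 = 1386
COOP2 = 1386 / D = 0.722
D = 1386 / 0.722 = 1919.7
Remaining denominator categories sum to 1802
other non-interview (eligible) = 1919.7 − 1802 ≈ 118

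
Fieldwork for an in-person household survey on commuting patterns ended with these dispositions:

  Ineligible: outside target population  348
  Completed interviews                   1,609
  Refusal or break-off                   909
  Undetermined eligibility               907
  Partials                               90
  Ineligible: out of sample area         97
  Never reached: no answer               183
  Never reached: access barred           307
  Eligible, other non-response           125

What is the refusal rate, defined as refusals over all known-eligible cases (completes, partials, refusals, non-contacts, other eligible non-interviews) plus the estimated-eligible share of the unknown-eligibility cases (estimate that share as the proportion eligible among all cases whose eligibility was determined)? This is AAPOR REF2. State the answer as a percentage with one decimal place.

Non-contacts = 183 + 307 = 490
Out of scope = 348 + 97 = 445
Numerator: 909
Determined eligible: 1609 + 90 + 909 + 490 + 125 = 3223
e = 3223 / (3223 + 445) = 3223 / 3668 = 0.8787
e × U: 0.8787 × 907 = 796.98
Base: 3223 + 796.98 = 4019.98
REF2 = 909 / 4019.98 = 0.2261

22.6%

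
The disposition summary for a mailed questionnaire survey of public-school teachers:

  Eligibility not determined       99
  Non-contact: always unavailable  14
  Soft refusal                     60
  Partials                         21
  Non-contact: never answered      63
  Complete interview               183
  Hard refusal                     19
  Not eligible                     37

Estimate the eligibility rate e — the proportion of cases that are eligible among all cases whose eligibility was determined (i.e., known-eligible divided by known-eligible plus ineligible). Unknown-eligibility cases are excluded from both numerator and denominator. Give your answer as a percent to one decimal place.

90.7%

Refusals = 19 + 60 = 79
Never reached = 63 + 14 = 77
Eligible (known): 183 + 21 + 79 + 77 = 360
e = 360 / (360 + 37) = 360 / 397 = 0.9068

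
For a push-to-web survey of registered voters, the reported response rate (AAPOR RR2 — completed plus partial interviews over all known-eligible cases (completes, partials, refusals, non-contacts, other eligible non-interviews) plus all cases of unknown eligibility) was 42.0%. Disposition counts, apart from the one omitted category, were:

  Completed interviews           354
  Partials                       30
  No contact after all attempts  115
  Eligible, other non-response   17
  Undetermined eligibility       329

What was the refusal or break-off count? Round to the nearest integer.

69

Numerator = 354 + 30 = 384
RR2 = 384 / D = 0.420
D = 384 / 0.420 = 914.3
Rest of base = 845
refusal or break-off = 914.3 − 845 ≈ 69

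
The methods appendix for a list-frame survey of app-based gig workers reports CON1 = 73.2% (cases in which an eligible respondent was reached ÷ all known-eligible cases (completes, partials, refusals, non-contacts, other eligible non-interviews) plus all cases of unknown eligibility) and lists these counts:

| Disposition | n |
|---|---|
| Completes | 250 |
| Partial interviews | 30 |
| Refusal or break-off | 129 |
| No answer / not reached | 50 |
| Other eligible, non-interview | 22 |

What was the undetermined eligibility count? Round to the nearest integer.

108

Top: 250 + 30 + 129 + 22 = 431
CON1 = 431 / D = 0.732
D = 431 / 0.732 = 588.8
Rest of base = 481
undetermined eligibility = 588.8 − 481 ≈ 108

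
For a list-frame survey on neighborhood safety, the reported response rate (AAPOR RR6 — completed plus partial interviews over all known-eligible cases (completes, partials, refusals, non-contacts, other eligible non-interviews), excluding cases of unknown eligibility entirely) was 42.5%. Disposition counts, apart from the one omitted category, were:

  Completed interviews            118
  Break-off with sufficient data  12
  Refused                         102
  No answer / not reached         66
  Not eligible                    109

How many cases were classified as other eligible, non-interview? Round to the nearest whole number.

Num → 118 + 12 = 130
RR6 = 130 / D = 0.425
D = 130 / 0.425 = 305.9
Rest of base = 298
other eligible, non-interview = 305.9 − 298 ≈ 8

8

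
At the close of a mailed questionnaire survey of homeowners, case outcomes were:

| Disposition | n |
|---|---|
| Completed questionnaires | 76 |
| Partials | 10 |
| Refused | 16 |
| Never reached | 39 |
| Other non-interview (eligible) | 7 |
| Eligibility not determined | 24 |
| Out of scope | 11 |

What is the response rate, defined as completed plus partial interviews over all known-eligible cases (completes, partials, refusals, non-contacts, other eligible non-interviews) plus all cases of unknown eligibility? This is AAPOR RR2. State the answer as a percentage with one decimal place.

Numerator → 76 + 10 = 86
Denom → 76 + 10 + 16 + 39 + 7 + 24 = 172
RR2 = 86 / 172 = 0.5000

50.0%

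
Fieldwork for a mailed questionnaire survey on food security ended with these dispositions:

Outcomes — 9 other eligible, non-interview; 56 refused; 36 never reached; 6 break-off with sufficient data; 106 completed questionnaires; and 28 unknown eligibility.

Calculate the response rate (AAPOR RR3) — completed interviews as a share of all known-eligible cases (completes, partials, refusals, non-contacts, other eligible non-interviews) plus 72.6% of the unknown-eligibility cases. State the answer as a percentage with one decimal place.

45.4%

Numerator: 106
Known eligible: 106 + 6 + 56 + 36 + 9 = 213
e × U: 0.7260 × 28 = 20.33
Denominator: 213 + 20.33 = 233.33
RR3 = 106 / 233.33 = 0.4543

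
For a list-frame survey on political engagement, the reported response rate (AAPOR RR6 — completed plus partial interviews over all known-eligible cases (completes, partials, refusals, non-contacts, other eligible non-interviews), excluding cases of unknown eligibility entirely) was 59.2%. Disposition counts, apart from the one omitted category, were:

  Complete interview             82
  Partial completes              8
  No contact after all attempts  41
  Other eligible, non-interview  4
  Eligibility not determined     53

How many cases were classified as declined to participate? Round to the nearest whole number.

17

Num: 82 + 8 = 90
RR6 = 90 / D = 0.592
D = 90 / 0.592 = 152.0
Rest of base = 135
declined to participate = 152.0 − 135 ≈ 17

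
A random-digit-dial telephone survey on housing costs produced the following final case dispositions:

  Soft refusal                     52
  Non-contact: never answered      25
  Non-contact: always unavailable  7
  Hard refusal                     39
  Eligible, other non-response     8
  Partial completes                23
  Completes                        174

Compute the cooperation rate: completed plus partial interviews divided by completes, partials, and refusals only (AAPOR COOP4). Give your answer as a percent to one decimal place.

68.4%

Refused = 39 + 52 = 91
Never reached = 25 + 7 = 32
Numerator → 174 + 23 = 197
Denom → 174 + 23 + 91 = 288
COOP4 = 197 / 288 = 0.6840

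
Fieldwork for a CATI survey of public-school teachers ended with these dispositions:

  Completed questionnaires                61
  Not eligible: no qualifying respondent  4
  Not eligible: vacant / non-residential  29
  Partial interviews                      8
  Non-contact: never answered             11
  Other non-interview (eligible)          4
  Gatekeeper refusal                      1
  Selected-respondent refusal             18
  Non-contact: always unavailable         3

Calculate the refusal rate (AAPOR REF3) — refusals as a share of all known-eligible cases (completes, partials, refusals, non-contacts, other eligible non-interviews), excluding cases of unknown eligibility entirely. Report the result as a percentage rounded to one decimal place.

17.9%

Refusals = 1 + 18 = 19
Never reached = 11 + 3 = 14
Ineligible = 4 + 29 = 33
Num = 19
Denom = 61 + 8 + 19 + 14 + 4 = 106
REF3 = 19 / 106 = 0.1792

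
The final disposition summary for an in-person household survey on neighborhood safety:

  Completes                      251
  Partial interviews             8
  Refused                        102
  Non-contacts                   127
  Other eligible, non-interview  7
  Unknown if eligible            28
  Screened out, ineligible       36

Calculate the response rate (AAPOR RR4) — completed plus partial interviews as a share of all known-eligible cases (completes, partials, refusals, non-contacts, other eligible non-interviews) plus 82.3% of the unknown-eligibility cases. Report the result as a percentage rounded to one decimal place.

50.0%

Numerator: 251 + 8 = 259
Known eligible: 251 + 8 + 102 + 127 + 7 = 495
e × U: 0.8230 × 28 = 23.04
Denom: 495 + 23.04 = 518.04
RR4 = 259 / 518.04 = 0.5000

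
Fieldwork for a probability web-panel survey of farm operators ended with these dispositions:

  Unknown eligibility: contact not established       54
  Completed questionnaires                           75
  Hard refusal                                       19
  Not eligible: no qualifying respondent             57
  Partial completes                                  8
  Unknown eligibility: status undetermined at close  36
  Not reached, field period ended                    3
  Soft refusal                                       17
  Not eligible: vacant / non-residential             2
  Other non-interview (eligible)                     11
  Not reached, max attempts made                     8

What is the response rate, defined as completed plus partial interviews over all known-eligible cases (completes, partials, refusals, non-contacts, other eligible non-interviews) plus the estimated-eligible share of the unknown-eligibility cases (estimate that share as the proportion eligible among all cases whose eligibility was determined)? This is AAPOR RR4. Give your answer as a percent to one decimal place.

40.6%

Refusals = 19 + 17 = 36
Never reached = 3 + 8 = 11
Unknown eligibility = 54 + 36 = 90
Not eligible = 57 + 2 = 59
Num: 75 + 8 = 83
Eligible (known): 75 + 8 + 36 + 11 + 11 = 141
e = 141 / (141 + 59) = 141 / 200 = 0.7050
Estimated eligible among unknowns: 0.7050 × 90 = 63.45
Denom: 141 + 63.45 = 204.45
RR4 = 83 / 204.45 = 0.4060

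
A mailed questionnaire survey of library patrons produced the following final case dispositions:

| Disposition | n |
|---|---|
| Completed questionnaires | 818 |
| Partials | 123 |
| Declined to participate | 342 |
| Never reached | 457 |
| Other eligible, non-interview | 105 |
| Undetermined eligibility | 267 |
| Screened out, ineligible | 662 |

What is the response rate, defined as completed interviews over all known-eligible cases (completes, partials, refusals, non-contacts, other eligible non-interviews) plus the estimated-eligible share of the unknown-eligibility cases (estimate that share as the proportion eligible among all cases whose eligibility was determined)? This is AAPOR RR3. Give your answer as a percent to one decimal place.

40.1%

Num = 818
Eligible (known) = 818 + 123 + 342 + 457 + 105 = 1845
e = 1845 / (1845 + 662) = 1845 / 2507 = 0.7359
Eligible share of unknowns = 0.7359 × 267 = 196.49
Base = 1845 + 196.49 = 2041.49
RR3 = 818 / 2041.49 = 0.4007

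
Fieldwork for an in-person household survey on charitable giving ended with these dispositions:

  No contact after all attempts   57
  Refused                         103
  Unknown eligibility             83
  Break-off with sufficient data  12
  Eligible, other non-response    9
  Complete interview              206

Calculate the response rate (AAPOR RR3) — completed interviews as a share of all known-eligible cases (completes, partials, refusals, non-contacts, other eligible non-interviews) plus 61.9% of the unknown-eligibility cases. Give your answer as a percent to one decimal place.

47.0%

Top → 206
Determined eligible → 206 + 12 + 103 + 57 + 9 = 387
e × U → 0.6190 × 83 = 51.38
Denominator → 387 + 51.38 = 438.38
RR3 = 206 / 438.38 = 0.4699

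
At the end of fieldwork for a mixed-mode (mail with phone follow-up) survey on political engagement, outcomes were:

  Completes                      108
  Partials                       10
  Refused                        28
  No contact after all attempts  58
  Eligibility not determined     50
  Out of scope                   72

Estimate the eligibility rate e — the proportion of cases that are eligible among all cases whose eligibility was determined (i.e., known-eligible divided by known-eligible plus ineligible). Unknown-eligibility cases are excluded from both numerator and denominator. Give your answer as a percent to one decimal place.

Determined eligible → 108 + 10 + 28 + 58 = 204
e = 204 / (204 + 72) = 204 / 276 = 0.7391

73.9%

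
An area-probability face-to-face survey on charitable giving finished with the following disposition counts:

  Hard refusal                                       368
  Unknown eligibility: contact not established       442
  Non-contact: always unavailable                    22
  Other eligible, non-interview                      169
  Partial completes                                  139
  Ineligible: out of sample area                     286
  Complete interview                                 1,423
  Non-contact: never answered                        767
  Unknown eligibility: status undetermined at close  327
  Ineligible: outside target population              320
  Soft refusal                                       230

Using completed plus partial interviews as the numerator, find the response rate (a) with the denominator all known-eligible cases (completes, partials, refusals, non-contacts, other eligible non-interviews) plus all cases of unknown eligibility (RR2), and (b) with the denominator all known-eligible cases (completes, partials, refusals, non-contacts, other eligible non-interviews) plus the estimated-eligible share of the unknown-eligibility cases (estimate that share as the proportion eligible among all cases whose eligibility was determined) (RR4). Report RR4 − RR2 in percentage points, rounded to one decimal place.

1.3

Refusal or break-off = 368 + 230 = 598
Never reached = 767 + 22 = 789
Undetermined eligibility = 442 + 327 = 769
Out of scope = 320 + 286 = 606
Numerator: 1423 + 139 = 1562
Denominator: 1423 + 139 + 598 + 789 + 169 + 769 = 3887
RR2 = 1562 / 3887 = 0.4019
Eligible (known): 1423 + 139 + 598 + 789 + 169 = 3118
e = 3118 / (3118 + 606) = 3118 / 3724 = 0.8373
Eligible share of unknowns: 0.8373 × 769 = 643.88
Denominator: 3118 + 643.88 = 3761.88
RR4 = 1562 / 3761.88 = 0.4152
Difference = 41.52 − 40.19 = 1.33 percentage points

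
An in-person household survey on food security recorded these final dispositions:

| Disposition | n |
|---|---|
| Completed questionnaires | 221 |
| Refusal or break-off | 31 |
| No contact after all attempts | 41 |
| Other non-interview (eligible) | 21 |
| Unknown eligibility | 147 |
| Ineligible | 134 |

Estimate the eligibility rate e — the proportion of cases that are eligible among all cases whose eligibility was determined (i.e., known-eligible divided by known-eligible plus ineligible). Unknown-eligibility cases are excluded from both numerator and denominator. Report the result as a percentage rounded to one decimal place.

70.1%

Determined eligible = 221 + 31 + 41 + 21 = 314
e = 314 / (314 + 134) = 314 / 448 = 0.7009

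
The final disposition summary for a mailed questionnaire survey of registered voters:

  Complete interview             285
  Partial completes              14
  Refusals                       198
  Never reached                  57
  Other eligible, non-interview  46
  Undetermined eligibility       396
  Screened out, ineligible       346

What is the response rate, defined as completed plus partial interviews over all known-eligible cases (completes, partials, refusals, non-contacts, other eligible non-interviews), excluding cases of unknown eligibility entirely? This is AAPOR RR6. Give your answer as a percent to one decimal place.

Numerator: 285 + 14 = 299
Denominator: 285 + 14 + 198 + 57 + 46 = 600
RR6 = 299 / 600 = 0.4983

49.8%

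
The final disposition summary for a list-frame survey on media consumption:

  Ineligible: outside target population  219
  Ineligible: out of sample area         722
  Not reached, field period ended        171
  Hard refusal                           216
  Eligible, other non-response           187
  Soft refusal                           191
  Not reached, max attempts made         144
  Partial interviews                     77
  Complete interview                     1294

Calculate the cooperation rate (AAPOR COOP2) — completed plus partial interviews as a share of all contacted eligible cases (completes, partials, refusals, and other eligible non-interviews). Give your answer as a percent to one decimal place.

Refusal or break-off = 216 + 191 = 407
Never reached = 171 + 144 = 315
Out of scope = 219 + 722 = 941
Num = 1294 + 77 = 1371
Denom = 1294 + 77 + 407 + 187 = 1965
COOP2 = 1371 / 1965 = 0.6977

69.8%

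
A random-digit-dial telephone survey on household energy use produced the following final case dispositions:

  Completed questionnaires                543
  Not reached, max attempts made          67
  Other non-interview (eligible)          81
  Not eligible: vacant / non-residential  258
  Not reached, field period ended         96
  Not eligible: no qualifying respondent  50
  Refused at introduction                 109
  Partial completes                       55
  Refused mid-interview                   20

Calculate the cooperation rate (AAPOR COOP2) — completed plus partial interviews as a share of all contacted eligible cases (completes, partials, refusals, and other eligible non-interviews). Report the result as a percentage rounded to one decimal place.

Refusals = 109 + 20 = 129
No answer / not reached = 96 + 67 = 163
Ineligible = 50 + 258 = 308
Numerator: 543 + 55 = 598
Base: 543 + 55 + 129 + 81 = 808
COOP2 = 598 / 808 = 0.7401

74.0%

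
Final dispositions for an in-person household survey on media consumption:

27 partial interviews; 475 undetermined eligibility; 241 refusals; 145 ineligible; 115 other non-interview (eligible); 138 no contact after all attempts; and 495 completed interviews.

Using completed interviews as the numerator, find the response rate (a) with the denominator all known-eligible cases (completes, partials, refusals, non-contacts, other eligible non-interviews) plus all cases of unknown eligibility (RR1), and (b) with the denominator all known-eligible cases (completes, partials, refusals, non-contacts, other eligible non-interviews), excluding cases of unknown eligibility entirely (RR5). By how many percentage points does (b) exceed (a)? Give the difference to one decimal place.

15.5

Numerator = 495
Base = 495 + 27 + 241 + 138 + 115 + 475 = 1491
RR1 = 495 / 1491 = 0.3320
Base = 495 + 27 + 241 + 138 + 115 = 1016
RR5 = 495 / 1016 = 0.4872
Difference = 48.72 − 33.20 = 15.52 percentage points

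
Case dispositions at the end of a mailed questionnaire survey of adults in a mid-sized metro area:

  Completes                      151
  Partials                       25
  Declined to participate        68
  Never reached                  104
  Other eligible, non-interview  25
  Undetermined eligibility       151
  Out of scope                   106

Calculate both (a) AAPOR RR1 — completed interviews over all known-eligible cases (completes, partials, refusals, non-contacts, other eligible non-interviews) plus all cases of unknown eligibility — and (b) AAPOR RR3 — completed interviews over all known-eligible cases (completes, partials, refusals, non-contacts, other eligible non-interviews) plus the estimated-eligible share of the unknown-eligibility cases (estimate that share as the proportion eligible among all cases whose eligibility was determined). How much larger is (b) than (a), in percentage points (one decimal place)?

Num: 151
Denominator: 151 + 25 + 68 + 104 + 25 + 151 = 524
RR1 = 151 / 524 = 0.2882
Determined eligible: 151 + 25 + 68 + 104 + 25 = 373
e = 373 / (373 + 106) = 373 / 479 = 0.7787
e × U: 0.7787 × 151 = 117.58
Denominator: 373 + 117.58 = 490.58
RR3 = 151 / 490.58 = 0.3078
Difference = 30.78 − 28.82 = 1.96 percentage points

2.0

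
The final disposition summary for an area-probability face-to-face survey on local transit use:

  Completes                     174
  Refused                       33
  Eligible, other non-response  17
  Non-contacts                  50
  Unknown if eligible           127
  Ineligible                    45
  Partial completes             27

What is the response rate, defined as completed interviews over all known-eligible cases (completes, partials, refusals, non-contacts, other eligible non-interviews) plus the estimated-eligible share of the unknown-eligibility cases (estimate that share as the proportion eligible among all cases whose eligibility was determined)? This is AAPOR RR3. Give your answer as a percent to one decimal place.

Numerator → 174
Eligible (known) → 174 + 27 + 33 + 50 + 17 = 301
e = 301 / (301 + 45) = 301 / 346 = 0.8699
Eligible share of unknowns → 0.8699 × 127 = 110.48
Base → 301 + 110.48 = 411.48
RR3 = 174 / 411.48 = 0.4229

42.3%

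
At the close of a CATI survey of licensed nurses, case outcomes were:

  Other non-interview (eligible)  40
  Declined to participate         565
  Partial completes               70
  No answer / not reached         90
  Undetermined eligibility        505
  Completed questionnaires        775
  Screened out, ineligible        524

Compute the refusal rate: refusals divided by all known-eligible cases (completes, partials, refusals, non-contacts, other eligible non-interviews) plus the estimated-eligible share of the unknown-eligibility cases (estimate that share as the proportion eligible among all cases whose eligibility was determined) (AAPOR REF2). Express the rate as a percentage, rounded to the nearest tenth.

Num = 565
Known eligible = 775 + 70 + 565 + 90 + 40 = 1540
e = 1540 / (1540 + 524) = 1540 / 2064 = 0.7461
e × U = 0.7461 × 505 = 376.78
Denominator = 1540 + 376.78 = 1916.78
REF2 = 565 / 1916.78 = 0.2948

29.5%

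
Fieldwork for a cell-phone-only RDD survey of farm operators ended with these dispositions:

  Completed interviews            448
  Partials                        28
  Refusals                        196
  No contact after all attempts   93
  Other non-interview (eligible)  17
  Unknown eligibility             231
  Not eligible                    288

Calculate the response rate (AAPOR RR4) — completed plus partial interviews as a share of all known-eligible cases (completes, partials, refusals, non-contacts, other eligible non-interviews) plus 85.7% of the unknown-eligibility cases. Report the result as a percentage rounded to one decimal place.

48.6%

Num: 448 + 28 = 476
Eligible (known): 448 + 28 + 196 + 93 + 17 = 782
Estimated eligible among unknowns: 0.8570 × 231 = 197.97
Base: 782 + 197.97 = 979.97
RR4 = 476 / 979.97 = 0.4857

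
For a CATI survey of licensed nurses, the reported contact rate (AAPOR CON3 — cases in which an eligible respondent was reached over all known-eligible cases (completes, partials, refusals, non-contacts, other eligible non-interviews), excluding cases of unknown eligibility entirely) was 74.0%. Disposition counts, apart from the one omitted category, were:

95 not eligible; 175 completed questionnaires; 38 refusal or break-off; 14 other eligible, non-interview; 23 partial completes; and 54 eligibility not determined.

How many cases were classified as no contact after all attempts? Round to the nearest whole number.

Num: 175 + 23 + 38 + 14 = 250
CON3 = 250 / D = 0.740
D = 250 / 0.740 = 337.8
Other denominator terms total 250
no contact after all attempts = 337.8 − 250 ≈ 88

88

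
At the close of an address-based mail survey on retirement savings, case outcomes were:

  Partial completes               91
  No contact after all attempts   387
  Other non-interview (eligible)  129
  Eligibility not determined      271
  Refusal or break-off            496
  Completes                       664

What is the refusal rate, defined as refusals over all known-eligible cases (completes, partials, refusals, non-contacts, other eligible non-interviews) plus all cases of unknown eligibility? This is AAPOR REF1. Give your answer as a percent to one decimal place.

24.3%

Top → 496
Base → 664 + 91 + 496 + 387 + 129 + 271 = 2038
REF1 = 496 / 2038 = 0.2434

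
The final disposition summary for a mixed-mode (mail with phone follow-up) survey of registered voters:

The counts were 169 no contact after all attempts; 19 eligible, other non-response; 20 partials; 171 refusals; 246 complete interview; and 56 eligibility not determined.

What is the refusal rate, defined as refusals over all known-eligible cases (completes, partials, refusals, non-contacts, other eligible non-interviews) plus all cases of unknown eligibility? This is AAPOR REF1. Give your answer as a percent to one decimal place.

25.1%

Num = 171
Denom = 246 + 20 + 171 + 169 + 19 + 56 = 681
REF1 = 171 / 681 = 0.2511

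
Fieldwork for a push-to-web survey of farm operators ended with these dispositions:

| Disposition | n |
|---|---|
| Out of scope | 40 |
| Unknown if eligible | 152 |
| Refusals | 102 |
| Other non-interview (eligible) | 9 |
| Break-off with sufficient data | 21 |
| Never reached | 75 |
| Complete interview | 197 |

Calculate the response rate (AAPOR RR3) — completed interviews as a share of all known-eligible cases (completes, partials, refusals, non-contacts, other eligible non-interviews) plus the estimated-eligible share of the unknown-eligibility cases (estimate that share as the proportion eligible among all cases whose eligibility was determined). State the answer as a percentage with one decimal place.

36.3%

Num = 197
Known eligible = 197 + 21 + 102 + 75 + 9 = 404
e = 404 / (404 + 40) = 404 / 444 = 0.9099
Eligible share of unknowns = 0.9099 × 152 = 138.30
Denominator = 404 + 138.30 = 542.30
RR3 = 197 / 542.30 = 0.3633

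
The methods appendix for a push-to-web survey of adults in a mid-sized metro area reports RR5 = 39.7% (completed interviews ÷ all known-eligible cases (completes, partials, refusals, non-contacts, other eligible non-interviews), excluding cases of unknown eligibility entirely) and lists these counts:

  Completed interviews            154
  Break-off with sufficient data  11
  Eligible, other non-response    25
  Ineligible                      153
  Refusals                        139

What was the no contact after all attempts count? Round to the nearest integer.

59

RR5 = 154 / D = 0.397
D = 154 / 0.397 = 387.9
Rest of base = 329
no contact after all attempts = 387.9 − 329 ≈ 59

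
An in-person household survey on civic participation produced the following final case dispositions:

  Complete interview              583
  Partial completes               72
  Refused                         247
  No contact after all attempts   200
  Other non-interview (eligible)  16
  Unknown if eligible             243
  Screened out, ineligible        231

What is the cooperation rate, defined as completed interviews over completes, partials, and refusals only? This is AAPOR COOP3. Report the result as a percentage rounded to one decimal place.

64.6%

Top → 583
Denom → 583 + 72 + 247 = 902
COOP3 = 583 / 902 = 0.6463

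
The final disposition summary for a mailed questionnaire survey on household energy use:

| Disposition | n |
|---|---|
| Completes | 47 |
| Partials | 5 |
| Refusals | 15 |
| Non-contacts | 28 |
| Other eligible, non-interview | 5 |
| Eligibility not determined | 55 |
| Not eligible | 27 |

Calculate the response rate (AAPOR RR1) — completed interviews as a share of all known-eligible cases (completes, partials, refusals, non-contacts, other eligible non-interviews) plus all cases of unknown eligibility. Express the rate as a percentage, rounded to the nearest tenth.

Top: 47
Base: 47 + 5 + 15 + 28 + 5 + 55 = 155
RR1 = 47 / 155 = 0.3032

30.3%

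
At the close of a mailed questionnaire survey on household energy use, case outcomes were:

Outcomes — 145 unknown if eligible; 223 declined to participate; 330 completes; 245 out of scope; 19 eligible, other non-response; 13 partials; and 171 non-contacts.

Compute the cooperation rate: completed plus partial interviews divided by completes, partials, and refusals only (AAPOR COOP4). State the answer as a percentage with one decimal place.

60.6%

Num → 330 + 13 = 343
Denom → 330 + 13 + 223 = 566
COOP4 = 343 / 566 = 0.6060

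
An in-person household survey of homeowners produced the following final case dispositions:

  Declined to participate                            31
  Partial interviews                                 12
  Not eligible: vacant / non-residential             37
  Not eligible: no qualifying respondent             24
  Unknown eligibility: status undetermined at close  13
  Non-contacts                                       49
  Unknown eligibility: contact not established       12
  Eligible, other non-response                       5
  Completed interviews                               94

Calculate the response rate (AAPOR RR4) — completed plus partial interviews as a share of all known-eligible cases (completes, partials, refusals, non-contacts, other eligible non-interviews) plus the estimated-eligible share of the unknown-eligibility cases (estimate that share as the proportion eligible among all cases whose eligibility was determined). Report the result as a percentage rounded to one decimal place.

Unknown if eligible = 12 + 13 = 25
Out of scope = 24 + 37 = 61
Numerator → 94 + 12 = 106
Known eligible → 94 + 12 + 31 + 49 + 5 = 191
e = 191 / (191 + 61) = 191 / 252 = 0.7579
e × U → 0.7579 × 25 = 18.95
Denominator → 191 + 18.95 = 209.95
RR4 = 106 / 209.95 = 0.5049

50.5%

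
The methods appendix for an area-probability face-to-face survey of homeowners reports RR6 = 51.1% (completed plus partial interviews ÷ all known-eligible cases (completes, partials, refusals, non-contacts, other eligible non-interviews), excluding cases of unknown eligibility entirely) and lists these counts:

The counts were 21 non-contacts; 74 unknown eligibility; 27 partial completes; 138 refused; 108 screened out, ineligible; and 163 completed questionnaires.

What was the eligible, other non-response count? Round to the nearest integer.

Num = 163 + 27 = 190
RR6 = 190 / D = 0.511
D = 190 / 0.511 = 371.8
Other denominator terms total 349
eligible, other non-response = 371.8 − 349 ≈ 23

23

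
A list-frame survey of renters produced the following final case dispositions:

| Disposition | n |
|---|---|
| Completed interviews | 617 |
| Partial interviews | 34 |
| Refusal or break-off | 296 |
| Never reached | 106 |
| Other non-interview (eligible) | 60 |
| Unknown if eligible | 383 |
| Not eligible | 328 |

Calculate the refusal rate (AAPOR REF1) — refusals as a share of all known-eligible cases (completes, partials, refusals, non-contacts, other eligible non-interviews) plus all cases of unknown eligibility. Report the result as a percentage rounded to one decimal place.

Top = 296
Denominator = 617 + 34 + 296 + 106 + 60 + 383 = 1496
REF1 = 296 / 1496 = 0.1979

19.8%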